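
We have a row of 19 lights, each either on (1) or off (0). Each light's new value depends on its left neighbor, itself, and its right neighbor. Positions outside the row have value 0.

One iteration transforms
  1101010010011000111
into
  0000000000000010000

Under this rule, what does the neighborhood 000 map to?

At position 14 the neighborhood is 000; the next row has 1 there.

1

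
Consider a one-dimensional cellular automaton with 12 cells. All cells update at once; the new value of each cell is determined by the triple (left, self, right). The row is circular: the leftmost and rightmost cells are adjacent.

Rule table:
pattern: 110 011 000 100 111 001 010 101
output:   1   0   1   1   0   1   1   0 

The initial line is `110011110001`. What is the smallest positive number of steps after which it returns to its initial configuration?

24

011100011110
100111100011
111000111100
001111000111
110001111001
011110001110
100011110011
111100011100
000111100111
111000111001
001111001110
110001110011
011110011100
100011100111
111100111000
000111001111
111001110001
001110011110
110011100011
011100111100
100111000111
111001111000
001110001111
110011110001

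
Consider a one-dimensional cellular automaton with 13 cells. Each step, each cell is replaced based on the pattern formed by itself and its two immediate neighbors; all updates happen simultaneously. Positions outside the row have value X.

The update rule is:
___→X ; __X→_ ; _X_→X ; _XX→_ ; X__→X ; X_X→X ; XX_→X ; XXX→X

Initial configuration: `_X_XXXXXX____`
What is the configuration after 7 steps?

XXX_XXXXXXXX_
XXXX_XXXXXXXX
XXXXX_XXXXXXX
XXXXXX_XXXXXX
XXXXXXX_XXXXX
XXXXXXXX_XXXX
XXXXXXXXX_XXX

XXXXXXXXX_XXX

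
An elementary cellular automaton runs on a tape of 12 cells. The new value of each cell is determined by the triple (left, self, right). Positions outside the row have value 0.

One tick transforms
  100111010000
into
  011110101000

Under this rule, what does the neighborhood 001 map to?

At position 2 the neighborhood is 001; the next row has 1 there.

1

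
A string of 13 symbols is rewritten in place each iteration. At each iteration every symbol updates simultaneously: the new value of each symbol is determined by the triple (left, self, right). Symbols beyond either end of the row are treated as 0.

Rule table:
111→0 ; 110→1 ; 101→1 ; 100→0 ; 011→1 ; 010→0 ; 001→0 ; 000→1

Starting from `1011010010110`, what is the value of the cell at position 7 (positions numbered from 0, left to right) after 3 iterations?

1

iteration 1: 0111100001110
iteration 2: 0100101101010
iteration 3: 0000011110100
position 7 holds 1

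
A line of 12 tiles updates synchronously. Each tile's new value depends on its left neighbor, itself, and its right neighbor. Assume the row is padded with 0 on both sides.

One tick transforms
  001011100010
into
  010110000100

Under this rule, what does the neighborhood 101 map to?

1

At position 3 the neighborhood is 101; the next row has 1 there.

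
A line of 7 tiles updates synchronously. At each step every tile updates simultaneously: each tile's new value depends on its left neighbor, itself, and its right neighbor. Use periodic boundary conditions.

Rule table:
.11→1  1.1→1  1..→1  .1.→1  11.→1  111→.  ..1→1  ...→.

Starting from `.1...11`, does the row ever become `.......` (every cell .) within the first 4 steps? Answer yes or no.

no

111.111
..111..
.11.11.
1111111
step 4 is 1111111, still not uniform .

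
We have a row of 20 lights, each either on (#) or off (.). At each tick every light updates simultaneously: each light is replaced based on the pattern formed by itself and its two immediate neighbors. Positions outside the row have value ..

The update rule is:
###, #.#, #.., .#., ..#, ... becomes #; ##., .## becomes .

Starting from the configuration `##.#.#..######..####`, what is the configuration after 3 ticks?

..#.##.###..########

tick 1: ..######.####.##.##.
tick 2: ##.####.#.##.#..#..#
tick 3: ..#.##.###..########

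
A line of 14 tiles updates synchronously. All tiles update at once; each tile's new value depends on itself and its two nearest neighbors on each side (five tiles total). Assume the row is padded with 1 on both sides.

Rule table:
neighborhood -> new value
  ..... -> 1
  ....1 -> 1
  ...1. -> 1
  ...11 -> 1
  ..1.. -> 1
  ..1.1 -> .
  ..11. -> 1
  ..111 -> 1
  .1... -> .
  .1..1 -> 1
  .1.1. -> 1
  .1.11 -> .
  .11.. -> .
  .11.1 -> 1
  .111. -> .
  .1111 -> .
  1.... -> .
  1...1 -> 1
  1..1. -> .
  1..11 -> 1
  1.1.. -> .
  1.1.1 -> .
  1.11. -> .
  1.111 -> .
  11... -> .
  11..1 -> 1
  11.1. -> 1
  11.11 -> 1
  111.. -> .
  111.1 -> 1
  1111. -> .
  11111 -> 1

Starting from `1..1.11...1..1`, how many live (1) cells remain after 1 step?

.1......111111
count of 1: 7

7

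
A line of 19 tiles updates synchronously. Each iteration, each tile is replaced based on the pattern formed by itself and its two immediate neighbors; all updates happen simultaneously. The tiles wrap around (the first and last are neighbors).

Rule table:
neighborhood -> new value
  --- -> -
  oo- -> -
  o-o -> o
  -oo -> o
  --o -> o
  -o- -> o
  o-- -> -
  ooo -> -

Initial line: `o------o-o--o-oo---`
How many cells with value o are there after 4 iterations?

6

o-----oooo-oooo---o
-----oo---oo-----oo
----oo---oo-----oo-
---oo---oo-----oo--
count of o: 6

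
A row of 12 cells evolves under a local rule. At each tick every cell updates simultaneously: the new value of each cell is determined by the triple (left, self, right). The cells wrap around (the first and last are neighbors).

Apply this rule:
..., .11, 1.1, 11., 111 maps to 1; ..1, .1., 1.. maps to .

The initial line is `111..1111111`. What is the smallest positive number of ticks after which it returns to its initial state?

tick 1: 111..1111111

1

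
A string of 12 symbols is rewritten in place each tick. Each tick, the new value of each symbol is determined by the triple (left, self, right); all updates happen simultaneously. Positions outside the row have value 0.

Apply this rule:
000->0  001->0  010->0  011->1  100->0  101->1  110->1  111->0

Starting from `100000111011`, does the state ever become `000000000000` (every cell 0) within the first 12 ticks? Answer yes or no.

000000101111
000000011001
000000011000
000000011000  (fixed point — unchanged through tick 12)
tick 12 is 000000011000, still not uniform 0

no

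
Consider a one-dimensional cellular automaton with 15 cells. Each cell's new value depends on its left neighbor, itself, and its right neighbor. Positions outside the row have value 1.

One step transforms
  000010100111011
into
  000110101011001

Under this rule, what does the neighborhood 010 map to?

1

At position 4 the neighborhood is 010; the next row has 1 there.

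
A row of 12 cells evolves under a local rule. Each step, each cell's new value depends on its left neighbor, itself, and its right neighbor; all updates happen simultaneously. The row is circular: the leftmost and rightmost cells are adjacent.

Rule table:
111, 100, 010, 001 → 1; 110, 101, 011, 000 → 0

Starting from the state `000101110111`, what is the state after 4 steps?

101100100010
100011110110
110101100000
000100010001

000100010001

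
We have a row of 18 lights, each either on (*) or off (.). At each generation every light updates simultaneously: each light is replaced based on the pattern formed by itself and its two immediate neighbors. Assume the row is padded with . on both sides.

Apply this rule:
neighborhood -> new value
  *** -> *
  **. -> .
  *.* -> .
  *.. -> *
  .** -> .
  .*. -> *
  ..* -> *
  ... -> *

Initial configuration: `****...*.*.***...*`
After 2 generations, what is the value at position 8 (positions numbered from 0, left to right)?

.

.**.****.*..*.****
*....**..****..**.
position 8 holds .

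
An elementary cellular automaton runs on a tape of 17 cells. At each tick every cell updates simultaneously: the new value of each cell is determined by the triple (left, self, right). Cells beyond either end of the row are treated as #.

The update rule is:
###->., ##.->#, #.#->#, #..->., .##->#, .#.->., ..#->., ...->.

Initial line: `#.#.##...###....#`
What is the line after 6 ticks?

.#..............#

##.###...#.#....#
.###.#....#.....#
##.##...........#
.####...........#
##..#...........#
.#..............#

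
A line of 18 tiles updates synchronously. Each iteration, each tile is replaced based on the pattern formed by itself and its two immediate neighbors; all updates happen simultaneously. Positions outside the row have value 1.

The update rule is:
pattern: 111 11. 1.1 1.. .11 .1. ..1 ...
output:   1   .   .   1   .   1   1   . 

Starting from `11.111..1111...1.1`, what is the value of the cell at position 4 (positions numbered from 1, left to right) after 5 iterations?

1...1.11.11.1.11..
.1.11.......1...11
.1...1.....111.1.1
.11.111...1.1..1..
.....1.1.11.111111
position 4 holds .

.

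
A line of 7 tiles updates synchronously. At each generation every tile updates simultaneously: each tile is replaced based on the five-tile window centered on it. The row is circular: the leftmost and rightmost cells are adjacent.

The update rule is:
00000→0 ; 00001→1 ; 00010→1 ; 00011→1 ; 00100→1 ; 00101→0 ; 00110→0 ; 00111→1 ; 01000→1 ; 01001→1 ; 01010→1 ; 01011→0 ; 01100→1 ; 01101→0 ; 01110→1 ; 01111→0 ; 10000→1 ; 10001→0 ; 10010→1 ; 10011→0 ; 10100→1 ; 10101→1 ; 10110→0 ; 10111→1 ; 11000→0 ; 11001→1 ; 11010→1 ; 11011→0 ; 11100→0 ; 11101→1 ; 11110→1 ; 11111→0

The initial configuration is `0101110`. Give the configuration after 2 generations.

1001101
1100000

1100000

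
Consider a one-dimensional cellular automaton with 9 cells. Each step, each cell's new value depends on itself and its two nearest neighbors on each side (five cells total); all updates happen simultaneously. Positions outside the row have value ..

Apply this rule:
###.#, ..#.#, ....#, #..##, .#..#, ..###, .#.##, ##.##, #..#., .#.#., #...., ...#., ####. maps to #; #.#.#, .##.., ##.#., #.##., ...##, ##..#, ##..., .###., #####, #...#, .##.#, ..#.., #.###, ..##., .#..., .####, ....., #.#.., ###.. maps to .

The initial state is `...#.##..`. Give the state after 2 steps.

.#.#...#.

.####...#
.#.#...#.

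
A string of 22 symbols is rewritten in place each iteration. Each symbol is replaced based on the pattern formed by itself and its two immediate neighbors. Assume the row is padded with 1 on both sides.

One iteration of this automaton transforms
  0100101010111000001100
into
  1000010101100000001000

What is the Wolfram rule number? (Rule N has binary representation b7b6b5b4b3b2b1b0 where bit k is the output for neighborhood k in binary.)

40

position 11: 111 → 0  (bit 7 = 0)
position 12: 110 → 0  (bit 6 = 0)
position 0: 101 → 1  (bit 5 = 1)
position 2: 100 → 0  (bit 4 = 0)
position 10: 011 → 1  (bit 3 = 1)
position 1: 010 → 0  (bit 2 = 0)
position 3: 001 → 0  (bit 1 = 0)
position 14: 000 → 0  (bit 0 = 0)
bits b7..b0 = 00101000 = 40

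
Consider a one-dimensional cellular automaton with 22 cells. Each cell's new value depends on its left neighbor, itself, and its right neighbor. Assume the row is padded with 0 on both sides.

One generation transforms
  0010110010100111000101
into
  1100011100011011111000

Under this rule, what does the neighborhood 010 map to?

At position 2 the neighborhood is 010; the next row has 0 there.

0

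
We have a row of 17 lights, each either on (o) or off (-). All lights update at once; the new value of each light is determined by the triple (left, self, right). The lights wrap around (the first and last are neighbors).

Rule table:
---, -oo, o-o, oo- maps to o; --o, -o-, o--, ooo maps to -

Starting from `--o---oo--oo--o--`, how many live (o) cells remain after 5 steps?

7

step 1: o---o-oo--oo----o
step 2: o-o--ooo--oo-oo-o
step 3: oo---o-o--ooooooo
step 4: -o-o--o---o------
step 5: --o-----o---ooooo
count of o: 7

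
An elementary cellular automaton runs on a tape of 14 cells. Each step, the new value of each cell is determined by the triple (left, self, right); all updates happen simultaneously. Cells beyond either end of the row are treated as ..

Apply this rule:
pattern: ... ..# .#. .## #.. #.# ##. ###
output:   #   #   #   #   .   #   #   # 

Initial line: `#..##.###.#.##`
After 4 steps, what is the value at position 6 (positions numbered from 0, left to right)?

step 1: #.############
step 2: ##############
step 3: ##############  (fixed point — unchanged through step 4)
position 6 holds #

#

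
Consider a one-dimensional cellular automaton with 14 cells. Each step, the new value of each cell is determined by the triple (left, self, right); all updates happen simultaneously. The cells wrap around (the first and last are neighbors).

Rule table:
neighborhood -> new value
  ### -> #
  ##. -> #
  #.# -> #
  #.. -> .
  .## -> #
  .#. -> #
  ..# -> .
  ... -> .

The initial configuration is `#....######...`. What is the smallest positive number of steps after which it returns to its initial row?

#....######...

1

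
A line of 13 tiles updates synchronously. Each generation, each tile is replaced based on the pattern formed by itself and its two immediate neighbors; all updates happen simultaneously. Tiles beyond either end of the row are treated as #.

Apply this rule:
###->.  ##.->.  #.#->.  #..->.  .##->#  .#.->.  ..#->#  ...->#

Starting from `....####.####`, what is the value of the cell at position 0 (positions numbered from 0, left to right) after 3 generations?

generation 1: .####....#...
generation 2: .#....###..##
generation 3: ...####...##.
position 0 holds .

.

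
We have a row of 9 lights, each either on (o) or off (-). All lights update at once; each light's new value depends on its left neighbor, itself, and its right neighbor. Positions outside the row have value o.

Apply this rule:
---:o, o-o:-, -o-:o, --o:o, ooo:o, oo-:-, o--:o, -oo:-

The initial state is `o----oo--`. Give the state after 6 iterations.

ooo-ooooo

iteration 1: -oooo--oo
iteration 2: --oo-oo-o
iteration 3: oo-------
iteration 4: o-ooooooo
iteration 5: ---oooooo
iteration 6: ooo-ooooo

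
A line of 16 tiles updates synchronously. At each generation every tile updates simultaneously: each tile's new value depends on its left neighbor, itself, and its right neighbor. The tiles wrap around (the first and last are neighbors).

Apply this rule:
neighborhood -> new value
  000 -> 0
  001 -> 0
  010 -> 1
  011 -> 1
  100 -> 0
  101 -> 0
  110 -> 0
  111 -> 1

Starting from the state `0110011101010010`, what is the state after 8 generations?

generation 1: 0100011001010010
generation 2: 0100010001010010
generation 3: 0100010001010010  (fixed point — unchanged through generation 8)

0100010001010010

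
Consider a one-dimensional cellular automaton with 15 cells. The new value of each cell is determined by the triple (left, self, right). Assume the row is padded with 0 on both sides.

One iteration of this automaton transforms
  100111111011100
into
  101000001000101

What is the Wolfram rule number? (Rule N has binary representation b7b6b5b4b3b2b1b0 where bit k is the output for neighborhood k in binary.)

71

position 4: 111 → 0  (bit 7 = 0)
position 8: 110 → 1  (bit 6 = 1)
position 9: 101 → 0  (bit 5 = 0)
position 1: 100 → 0  (bit 4 = 0)
position 3: 011 → 0  (bit 3 = 0)
position 0: 010 → 1  (bit 2 = 1)
position 2: 001 → 1  (bit 1 = 1)
position 14: 000 → 1  (bit 0 = 1)
bits b7..b0 = 01000111 = 71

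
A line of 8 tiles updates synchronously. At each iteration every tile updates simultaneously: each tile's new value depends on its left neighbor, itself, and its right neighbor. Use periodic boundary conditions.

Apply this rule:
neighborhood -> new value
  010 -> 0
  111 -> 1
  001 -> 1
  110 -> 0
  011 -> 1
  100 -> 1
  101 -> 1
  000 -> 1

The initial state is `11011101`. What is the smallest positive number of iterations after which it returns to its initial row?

4

iteration 1: 10111011
iteration 2: 01110111
iteration 3: 11101110
iteration 4: 11011101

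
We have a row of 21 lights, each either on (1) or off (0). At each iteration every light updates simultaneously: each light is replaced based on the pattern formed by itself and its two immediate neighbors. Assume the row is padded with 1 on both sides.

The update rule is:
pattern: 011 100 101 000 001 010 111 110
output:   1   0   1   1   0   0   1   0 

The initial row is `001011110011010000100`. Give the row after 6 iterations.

110010111100001001011

iteration 1: 000111100010100110000
iteration 2: 010111001001000100110
iteration 3: 101110000000010000101
iteration 4: 011100111111000110011
iteration 5: 111000111110010100011
iteration 6: 110010111100001001011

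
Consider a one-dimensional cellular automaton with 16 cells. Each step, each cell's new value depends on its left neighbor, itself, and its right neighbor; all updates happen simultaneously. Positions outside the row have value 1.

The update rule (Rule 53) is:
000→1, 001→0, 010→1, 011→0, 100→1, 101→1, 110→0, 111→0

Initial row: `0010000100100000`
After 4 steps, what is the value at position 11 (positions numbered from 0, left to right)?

1011110110111110
0100001001000001
1111101101111100
0000010010000010
position 11 holds 0

0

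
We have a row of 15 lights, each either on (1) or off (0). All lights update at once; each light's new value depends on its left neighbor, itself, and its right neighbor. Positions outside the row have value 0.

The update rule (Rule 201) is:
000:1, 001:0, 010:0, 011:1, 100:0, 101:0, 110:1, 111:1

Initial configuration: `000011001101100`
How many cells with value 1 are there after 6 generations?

111011001101101
111011001101100
111011001101101  (repeats generation 1; period 2)
generation 6: 111011001101100
count of 1: 9

9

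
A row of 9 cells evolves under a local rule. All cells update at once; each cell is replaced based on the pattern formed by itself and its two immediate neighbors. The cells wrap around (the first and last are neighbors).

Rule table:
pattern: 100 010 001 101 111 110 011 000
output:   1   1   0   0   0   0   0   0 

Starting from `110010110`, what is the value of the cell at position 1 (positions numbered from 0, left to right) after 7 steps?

1

001010000
001011000
001000100
001100110
000010001
100011001
010000100
position 1 holds 1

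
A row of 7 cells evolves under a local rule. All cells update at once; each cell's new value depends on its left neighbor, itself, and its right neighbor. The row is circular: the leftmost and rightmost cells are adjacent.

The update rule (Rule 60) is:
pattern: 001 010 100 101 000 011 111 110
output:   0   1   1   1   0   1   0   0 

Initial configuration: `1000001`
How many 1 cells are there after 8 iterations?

0100001
1110001
0001001
1001101
0101011
1111110
1000001  (repeats iteration 0; period 7)
iteration 8: 0100001
count of 1: 2

2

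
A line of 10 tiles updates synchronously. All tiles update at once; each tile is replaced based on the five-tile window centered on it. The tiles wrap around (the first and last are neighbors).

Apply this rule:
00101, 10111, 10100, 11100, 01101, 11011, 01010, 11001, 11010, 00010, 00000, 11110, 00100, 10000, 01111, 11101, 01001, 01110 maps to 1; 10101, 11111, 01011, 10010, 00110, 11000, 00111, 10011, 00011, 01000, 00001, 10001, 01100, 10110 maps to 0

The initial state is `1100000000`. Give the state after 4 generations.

0001111100
1000101101
0001100110
1000010000

1000010000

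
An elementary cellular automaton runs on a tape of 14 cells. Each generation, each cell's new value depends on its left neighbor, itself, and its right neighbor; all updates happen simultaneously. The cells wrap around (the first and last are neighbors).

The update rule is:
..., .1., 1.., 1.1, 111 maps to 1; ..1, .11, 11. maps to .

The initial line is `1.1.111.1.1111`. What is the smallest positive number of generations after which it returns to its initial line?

generation 1: .111.1.111.111
generation 2: 1.1.111.1.1.1.
generation 3: 1111.1.1111111
generation 4: 111.111.111111
generation 5: 11.1.1.1.11111
generation 6: 1.1111111.1111
generation 7: .1.11111.1.111
generation 8: 111.111.111.1.
generation 9: .1.1.1.1.1.111
generation 10: 11111111111.1.
generation 11: .111111111.111
generation 12: 1.1111111.1.1.
generation 13: 11.11111.11111
generation 14: 1.1.111.1.1111

14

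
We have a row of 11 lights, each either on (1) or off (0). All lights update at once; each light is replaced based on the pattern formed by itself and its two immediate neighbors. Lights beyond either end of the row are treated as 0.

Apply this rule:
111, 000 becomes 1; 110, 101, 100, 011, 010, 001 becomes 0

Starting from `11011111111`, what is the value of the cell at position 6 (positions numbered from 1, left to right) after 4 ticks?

0

00001111110
11100111100
01000011001
00011000000
position 6 holds 0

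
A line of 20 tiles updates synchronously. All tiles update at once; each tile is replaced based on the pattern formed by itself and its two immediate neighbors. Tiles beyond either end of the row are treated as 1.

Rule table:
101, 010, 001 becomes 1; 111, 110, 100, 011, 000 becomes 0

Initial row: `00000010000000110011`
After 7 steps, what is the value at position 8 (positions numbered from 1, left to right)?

1

00000110000001000100
00001000000011001101
00011000000100010010
00100000001100110111
01100000010001001000
10000000110011011001
00000001000100100010
position 8 holds 1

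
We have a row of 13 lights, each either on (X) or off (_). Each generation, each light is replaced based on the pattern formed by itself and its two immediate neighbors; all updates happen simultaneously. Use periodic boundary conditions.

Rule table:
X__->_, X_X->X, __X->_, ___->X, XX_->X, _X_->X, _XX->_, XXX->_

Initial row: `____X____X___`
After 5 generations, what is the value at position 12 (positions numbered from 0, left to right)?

XXX_X_XX_X_XX
__XXXX_XXXX__
X____XX___X_X
X_XX__X_X_XX_
XX_X__XXXX_XX
position 12 holds X

X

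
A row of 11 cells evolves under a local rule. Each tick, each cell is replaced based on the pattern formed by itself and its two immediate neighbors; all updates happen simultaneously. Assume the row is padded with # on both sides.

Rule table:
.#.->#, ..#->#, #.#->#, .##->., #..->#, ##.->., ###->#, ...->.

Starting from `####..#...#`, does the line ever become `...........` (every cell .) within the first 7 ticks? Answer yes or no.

###.####.#.
##.#.##.###
#.###..#.##
.#.#.####.#
#####.##.#.
####.#..###
###.####.##
tick 7 is ###.####.##, still not uniform .

no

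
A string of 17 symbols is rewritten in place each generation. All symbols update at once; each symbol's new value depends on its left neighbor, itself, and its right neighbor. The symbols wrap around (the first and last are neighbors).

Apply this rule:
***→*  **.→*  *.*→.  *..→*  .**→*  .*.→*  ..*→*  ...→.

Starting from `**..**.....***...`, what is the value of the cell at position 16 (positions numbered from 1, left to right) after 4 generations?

*******...*****.*
********.******.*
********.******.*  (fixed point — unchanged through generation 4)
position 16 holds .

.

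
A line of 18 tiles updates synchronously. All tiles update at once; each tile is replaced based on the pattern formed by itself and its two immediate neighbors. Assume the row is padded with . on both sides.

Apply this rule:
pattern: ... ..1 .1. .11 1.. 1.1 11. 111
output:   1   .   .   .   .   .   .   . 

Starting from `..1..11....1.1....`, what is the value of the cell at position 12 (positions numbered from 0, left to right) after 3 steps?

step 1: 1.......11.....111
step 2: ..11111....111....
step 3: 1.......11.....111
position 12 holds .

.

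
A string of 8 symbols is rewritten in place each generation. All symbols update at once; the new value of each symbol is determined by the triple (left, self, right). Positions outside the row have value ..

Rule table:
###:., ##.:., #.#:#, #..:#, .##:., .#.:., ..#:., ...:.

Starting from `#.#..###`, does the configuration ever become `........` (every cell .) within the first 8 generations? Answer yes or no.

.#.#....
..#.#...
...#.#..
....#.#.
.....#.#
......#.
.......#
........
all cells are . at generation 8

yes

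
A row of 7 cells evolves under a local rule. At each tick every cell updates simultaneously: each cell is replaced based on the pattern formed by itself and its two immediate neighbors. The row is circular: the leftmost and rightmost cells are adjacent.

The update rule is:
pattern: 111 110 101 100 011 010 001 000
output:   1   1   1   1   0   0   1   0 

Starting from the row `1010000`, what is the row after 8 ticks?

0101101

0101001
1010110
0101011
1010101
1101010
0110101
1011010
0101101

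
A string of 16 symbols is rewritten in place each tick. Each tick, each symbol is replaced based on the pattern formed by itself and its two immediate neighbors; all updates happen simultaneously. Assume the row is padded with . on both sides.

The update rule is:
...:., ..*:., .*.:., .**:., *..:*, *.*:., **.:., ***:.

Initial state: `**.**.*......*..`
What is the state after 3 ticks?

.......*......*.
........*......*
.........*......

.........*......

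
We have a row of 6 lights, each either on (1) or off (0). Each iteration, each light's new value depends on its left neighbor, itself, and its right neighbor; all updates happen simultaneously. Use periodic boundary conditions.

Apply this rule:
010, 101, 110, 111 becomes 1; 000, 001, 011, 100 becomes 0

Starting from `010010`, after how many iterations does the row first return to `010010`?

1

010010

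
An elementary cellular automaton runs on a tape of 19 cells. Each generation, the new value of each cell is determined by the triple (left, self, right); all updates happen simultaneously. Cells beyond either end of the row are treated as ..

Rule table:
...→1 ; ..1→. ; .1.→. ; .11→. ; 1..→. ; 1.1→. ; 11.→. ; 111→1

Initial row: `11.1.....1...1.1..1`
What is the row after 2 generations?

1111..1..1...111111

.....111...1.......
1111..1..1...111111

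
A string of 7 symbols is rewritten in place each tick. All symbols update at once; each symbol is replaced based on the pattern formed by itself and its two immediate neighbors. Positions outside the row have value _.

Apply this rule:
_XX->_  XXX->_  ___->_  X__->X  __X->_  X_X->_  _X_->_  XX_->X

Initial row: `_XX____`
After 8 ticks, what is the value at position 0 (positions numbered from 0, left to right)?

_

tick 1: __XX___
tick 2: ___XX__
tick 3: ____XX_
tick 4: _____XX
tick 5: ______X
tick 6: _______
tick 7: _______  (fixed point — unchanged through tick 8)
position 0 holds _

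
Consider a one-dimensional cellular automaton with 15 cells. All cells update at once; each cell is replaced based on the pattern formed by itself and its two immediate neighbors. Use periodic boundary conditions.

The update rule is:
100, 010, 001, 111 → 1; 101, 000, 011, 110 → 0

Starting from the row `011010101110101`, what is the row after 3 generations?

000010100100101
100110111111101
011000011111000

011000011111000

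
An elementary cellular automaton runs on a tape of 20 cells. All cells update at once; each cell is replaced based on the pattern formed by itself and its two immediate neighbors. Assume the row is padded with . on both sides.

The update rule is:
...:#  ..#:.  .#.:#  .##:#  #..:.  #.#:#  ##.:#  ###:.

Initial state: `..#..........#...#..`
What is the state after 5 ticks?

#####.#..#.###...###

#.#.########.#.#.#.#
#####......#########
#...#.####.#.......#
#.#.###..###.#####.#
#####.#..#.###...###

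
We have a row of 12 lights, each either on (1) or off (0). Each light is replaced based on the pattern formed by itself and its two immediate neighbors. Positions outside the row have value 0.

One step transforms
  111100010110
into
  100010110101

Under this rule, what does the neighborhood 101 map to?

At position 8 the neighborhood is 101; the next row has 0 there.

0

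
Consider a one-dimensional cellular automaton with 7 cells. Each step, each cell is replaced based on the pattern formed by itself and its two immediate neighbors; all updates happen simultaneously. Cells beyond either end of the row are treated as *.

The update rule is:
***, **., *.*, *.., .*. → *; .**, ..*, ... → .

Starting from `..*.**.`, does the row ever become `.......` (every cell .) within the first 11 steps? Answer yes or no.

no

step 1: *.**.**
step 2: **.**.*
step 3: ***.**.
step 4: ****.**
step 5: *****.*
step 6: ******.
step 7: *******
step 8: *******  (fixed point — unchanged through step 11)
step 11 is *******, still not uniform .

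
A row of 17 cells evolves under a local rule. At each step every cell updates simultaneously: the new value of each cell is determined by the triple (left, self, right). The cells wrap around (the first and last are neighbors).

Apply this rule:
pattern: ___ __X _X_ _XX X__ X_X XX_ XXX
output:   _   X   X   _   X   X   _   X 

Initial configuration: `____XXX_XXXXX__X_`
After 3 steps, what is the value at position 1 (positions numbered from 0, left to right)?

step 1: ___X_X_X_XXX_XXXX
step 2: X_XXXXXXX_X_X_XX_
step 3: XX_XXXXX_XXXXX__X
position 1 holds X

X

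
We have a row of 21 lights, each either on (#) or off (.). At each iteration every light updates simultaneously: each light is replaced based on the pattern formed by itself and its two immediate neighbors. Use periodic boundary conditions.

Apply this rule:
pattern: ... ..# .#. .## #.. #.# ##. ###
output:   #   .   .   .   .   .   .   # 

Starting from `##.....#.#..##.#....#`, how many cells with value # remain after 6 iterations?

#..###...........##..
....#..#########.....
###.....#######..####
##..###..#####....###
#....#....###..##..##
..##...##..#........#
count of #: 6

6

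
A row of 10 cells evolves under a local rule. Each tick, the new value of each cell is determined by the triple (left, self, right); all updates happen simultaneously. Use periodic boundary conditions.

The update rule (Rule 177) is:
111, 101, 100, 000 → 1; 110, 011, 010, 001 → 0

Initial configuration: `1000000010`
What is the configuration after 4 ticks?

0010010101

0111111001
1011110100
0101101010
0010010101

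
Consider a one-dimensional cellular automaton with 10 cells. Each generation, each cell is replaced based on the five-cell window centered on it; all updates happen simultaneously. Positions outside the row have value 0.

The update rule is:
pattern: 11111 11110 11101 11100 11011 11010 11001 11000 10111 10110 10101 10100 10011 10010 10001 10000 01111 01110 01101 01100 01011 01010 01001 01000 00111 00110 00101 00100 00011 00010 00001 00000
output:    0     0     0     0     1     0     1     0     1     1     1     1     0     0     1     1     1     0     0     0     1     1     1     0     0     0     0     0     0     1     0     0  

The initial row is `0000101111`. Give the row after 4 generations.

0001011100
0010110001
0101100110
1011010000

1011010000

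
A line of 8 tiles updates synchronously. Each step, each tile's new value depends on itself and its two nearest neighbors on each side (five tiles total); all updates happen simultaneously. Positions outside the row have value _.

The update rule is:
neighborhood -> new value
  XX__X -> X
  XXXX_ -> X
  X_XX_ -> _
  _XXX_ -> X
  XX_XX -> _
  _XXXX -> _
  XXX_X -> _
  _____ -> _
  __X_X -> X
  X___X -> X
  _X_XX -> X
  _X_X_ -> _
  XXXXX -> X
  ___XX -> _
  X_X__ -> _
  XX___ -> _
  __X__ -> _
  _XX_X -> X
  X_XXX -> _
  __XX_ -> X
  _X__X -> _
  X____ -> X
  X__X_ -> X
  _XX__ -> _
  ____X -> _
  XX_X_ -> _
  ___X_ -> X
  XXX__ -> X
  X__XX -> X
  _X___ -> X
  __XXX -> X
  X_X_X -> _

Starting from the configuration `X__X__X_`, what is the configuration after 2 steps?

__X__X_X
_X__XX__

_X__XX__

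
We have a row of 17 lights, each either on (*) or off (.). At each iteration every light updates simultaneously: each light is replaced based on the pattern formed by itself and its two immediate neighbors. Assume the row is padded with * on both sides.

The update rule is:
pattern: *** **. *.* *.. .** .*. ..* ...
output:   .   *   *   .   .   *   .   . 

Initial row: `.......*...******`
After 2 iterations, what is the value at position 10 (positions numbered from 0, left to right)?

.......*.........
.......*.........
position 10 holds .

.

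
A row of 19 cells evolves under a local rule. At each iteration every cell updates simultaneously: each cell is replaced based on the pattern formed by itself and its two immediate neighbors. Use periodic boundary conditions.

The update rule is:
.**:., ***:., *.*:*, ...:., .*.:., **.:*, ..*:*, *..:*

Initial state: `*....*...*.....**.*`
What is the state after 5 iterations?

**..*.*.*.*...*.**.
.***.*.*.*.*.*.*.**
*..**.*.*.*.*.*.*.*
***.**.*.*.*.*.*.*.
..**.**.*.*.*.*.*.*

..**.**.*.*.*.*.*.*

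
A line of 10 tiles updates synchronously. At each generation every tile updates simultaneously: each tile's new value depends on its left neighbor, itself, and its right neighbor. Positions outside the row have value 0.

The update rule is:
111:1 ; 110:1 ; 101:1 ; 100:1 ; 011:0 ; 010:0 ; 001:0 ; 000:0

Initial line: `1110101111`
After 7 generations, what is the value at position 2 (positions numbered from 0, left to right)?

0

generation 1: 0111010111
generation 2: 0011101011
generation 3: 0001110101
generation 4: 0000111010
generation 5: 0000011101
generation 6: 0000001110
generation 7: 0000000111
position 2 holds 0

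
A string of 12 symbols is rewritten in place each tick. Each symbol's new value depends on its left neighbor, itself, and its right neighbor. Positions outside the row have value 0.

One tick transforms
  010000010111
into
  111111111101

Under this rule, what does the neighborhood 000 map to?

1

At position 3 the neighborhood is 000; the next row has 1 there.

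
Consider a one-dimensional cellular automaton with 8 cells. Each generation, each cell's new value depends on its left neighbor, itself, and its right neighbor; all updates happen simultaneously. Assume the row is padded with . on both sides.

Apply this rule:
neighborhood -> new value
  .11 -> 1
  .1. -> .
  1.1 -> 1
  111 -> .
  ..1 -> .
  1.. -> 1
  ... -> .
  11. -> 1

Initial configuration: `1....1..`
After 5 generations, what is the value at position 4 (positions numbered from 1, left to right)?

.1....1.
..1....1
...1....
....1...
.....1..
position 4 holds .

.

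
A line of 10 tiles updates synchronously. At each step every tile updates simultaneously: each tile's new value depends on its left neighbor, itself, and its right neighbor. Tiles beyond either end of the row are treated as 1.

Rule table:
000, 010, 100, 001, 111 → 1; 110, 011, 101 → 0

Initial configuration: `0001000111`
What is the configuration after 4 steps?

1111000100

1111111011
1111110001
1111101110
1111000100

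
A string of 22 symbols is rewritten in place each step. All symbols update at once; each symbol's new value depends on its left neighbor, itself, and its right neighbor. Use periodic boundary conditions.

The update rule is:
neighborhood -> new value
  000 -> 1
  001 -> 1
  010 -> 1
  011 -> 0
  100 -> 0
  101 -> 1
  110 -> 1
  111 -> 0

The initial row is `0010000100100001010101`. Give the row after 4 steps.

0110111101101111111111
1011000110110000000001
1101011011010111111110
0111101101111000000011

0111101101111000000011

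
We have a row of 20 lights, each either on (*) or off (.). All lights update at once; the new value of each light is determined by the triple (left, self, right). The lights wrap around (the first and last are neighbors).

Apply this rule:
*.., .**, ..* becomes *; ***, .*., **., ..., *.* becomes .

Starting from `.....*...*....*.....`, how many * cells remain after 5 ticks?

tick 1: ....*.*.*.*..*.*....
tick 2: ...*.......**...*...
tick 3: ..*.*.....**.*.*.*..
tick 4: .*...*...**.......*.
tick 5: *.*.*.*.**.*.....*.*
count of *: 9

9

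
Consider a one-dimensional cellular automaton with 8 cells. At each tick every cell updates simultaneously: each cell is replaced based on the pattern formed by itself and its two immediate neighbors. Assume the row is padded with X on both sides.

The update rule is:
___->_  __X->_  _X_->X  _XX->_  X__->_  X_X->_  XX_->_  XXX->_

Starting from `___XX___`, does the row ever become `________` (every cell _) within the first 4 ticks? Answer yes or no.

yes

________
all cells are _ at tick 1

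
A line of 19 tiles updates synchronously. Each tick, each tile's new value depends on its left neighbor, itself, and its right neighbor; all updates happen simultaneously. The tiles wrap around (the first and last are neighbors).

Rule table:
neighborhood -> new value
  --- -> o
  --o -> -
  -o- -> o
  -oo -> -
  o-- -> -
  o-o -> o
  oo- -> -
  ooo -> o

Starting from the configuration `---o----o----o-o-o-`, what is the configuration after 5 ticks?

oo-o-oo-o-oo-ooooo-
--ooo--ooo--o-ooo-o
---o----o---oo-o-oo
-o-o-oo-o-o---ooo--
-oooo--oooo-o--o--o

-oooo--oooo-o--o--o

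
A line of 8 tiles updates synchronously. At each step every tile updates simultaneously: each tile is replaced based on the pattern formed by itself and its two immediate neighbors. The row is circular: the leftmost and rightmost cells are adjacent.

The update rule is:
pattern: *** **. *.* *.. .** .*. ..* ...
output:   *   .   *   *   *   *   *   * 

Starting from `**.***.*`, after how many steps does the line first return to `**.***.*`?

step 1: *.***.**
step 2: .***.***
step 3: ***.***.
step 4: **.***.*

4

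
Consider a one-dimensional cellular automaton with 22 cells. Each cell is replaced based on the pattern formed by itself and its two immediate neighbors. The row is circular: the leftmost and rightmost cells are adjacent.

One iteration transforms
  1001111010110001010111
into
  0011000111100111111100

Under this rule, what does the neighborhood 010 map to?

1

At position 8 the neighborhood is 010; the next row has 1 there.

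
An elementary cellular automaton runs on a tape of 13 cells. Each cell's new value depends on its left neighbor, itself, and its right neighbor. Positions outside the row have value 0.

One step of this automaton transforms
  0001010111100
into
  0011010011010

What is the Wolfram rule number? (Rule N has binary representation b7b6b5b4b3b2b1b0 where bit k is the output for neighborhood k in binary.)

150

position 8: 111 → 1  (bit 7 = 1)
position 10: 110 → 0  (bit 6 = 0)
position 4: 101 → 0  (bit 5 = 0)
position 11: 100 → 1  (bit 4 = 1)
position 7: 011 → 0  (bit 3 = 0)
position 3: 010 → 1  (bit 2 = 1)
position 2: 001 → 1  (bit 1 = 1)
position 0: 000 → 0  (bit 0 = 0)
bits b7..b0 = 10010110 = 150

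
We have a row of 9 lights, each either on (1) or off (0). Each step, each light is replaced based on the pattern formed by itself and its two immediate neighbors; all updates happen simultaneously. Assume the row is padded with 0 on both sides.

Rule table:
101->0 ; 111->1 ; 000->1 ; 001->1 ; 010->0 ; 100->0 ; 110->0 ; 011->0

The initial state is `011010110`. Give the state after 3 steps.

110111110

step 1: 100000000
step 2: 001111111
step 3: 110111110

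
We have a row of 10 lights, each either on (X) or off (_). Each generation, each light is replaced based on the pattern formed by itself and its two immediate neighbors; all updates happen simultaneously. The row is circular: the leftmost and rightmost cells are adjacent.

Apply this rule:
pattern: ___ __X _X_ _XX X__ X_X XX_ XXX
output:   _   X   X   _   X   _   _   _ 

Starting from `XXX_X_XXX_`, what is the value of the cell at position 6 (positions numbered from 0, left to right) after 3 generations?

____X_____
___XXX____
__X___X___
position 6 holds X

X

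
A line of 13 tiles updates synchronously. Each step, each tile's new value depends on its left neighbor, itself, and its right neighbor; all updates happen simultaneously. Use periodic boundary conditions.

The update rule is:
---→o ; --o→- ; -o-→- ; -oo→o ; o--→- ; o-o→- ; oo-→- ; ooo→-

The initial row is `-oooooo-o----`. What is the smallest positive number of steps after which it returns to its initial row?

step 1: -o--------ooo
step 2: ---oooooo-o--
step 3: oo-o--------o
step 4: -----oooooo-o
step 5: -ooo-o-------
step 6: -o-----oooooo
step 7: ---ooo-o-----
step 8: oo-o-----oooo
step 9: -----ooo-o---
step 10: oooo-o-----oo
step 11: -------ooo-o-
step 12: oooooo-o-----
step 13: o--------ooo-
step 14: --oooooo-o---
step 15: o-o--------oo
step 16: ----oooooo-o-
step 17: ooo-o--------
step 18: o-----oooooo-
step 19: --ooo-o------
step 20: o-o-----ooooo
step 21: ----ooo-o----
step 22: ooo-o-----ooo
step 23: ------ooo-o--
step 24: ooooo-o-----o
step 25: --------ooo-o
step 26: -oooooo-o----

26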